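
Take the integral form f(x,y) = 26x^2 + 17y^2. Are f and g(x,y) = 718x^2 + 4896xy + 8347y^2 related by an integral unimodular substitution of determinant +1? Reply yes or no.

D₁ = -1768, D₂ = -1768
f: flip: (26,0,17)→(17,0,26)
f: reduced (well bottom): (17,0,26) with a≤c, −a<b≤a
g: translate: b→588 (≡4896 mod 1436), so (718,4896,8347)→(718,588,121)
g: flip: (718,588,121)→(121,-588,718)
g: translate: b→-104 (≡-588 mod 242), so (121,-588,718)→(121,-104,26)
g: flip: (121,-104,26)→(26,104,121)
g: translate: b→0 (≡104 mod 52), so (26,104,121)→(26,0,17)
g: flip: (26,0,17)→(17,0,26)
g: reduced (well bottom): (17,0,26) with a≤c, −a<b≤a
reduced forms (17, 0, 26) vs (17, 0, 26) ⇒ equivalent

yes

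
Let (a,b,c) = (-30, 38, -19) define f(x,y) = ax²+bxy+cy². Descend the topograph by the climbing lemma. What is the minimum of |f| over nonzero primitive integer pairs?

translate: b→22 (≡-38 mod 60), so (30,-38,19)→(30,22,11)
flip: (30,22,11)→(11,-22,30)
translate: b→0 (≡-22 mod 22), so (11,-22,30)→(11,0,19)
reduced (well bottom): (11,0,19) with a≤c, −a<b≤a
well minimum |f| = |-11| = 11 (negative-definite)

11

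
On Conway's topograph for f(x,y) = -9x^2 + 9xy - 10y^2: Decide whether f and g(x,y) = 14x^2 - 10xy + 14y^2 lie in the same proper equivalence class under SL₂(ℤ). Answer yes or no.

D₁ = -279, D₂ = -684
discriminants differ ⇒ not SL₂(ℤ)-equivalent

no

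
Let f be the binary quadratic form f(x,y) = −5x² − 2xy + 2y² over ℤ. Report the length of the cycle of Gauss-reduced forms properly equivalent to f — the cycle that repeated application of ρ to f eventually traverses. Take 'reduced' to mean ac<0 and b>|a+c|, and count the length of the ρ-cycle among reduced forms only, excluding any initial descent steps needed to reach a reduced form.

D = 44, ⌊√D⌋ = 6
descent: ρ → (2,6,-1)  [lands on river]
river: ρ → (-1,6,2)
ρ-cycle length = 2 (tail of 1 descent step not counted)

2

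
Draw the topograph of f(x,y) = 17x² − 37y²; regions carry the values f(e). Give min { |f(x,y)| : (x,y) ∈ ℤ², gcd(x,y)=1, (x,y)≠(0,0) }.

descent: ρ → (-37,0,17)
descent: ρ → (17,34,-20)  [lands on river]
river: ρ → (-20,46,5)
river: ρ → (5,44,-29)
river: ρ → (-29,14,20)
river: ρ → (20,26,-23)
river: ρ → (-23,20,23)
river: ρ → (23,26,-20)
river: ρ → (-20,14,29)
river: ρ → (29,44,-5)
river: ρ → (-5,46,20)
river: ρ → (20,34,-17)
river: ρ → (-17,34,20)
river: ρ → (20,46,-5)
river: ρ → (-5,44,29)
river: ρ → (29,14,-20)
river: ρ → (-20,26,23)
river: ρ → (23,20,-23)
river: ρ → (-23,26,20)
river: ρ → (20,14,-29)
river: ρ → (-29,44,5)
river: ρ → (5,46,-20)
river: ρ → (-20,34,17)
closes: descent 2, river 22
min |a| on river = 5

5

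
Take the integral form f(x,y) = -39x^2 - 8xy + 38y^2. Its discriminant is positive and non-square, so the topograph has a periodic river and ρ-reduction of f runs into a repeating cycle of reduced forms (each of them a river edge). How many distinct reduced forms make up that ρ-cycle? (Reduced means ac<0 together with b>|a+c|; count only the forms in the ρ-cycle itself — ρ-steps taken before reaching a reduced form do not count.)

D = 5992, ⌊√D⌋ = 77
descent: ρ → (38,8,-39)  [lands on river]
river: ρ → (-39,70,7)
river: ρ → (7,70,-39)
river: ρ → (-39,8,38)
river: ρ → (38,68,-9)
river: ρ → (-9,76,6)
river: ρ → (6,68,-57)
river: ρ → (-57,46,17)
river: ρ → (17,56,-42)
river: ρ → (-42,28,31)
river: ρ → (31,34,-39)
river: ρ → (-39,44,26)
river: ρ → (26,60,-23)
river: ρ → (-23,32,54)
river: ρ → (54,76,-1)
river: ρ → (-1,76,54)
river: ρ → (54,32,-23)
river: ρ → (-23,60,26)
river: ρ → (26,44,-39)
river: ρ → (-39,34,31)
river: ρ → (31,28,-42)
river: ρ → (-42,56,17)
river: ρ → (17,46,-57)
river: ρ → (-57,68,6)
river: ρ → (6,76,-9)
river: ρ → (-9,68,38)
ρ-cycle length = 26 (tail of 1 descent step not counted)

26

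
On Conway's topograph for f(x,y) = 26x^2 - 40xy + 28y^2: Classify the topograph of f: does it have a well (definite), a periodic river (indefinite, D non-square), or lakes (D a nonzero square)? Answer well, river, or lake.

D = b²−4ac = (-40)² − 4·26·28 = -1312
D < 0 ⇒ definite ⇒ every region one sign ⇒ single well

well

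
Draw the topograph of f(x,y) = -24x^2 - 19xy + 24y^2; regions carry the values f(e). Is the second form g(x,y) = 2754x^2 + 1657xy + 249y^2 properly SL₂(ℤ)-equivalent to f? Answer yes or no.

D₁ = 2665, D₂ = 2665
river cycle of f (length 38): (24, 19, -24), (-24, 29, 19), (19, 47, -6), (-6, 49, 11), (11, 39, -26), (-26, 13, 24), (24, 35, -15), (-15, 25, 34), (34, 43, -6), (-6, 41, 41), … (28 more)
river cycle of g (length 38): (24, 19, -24), (-24, 29, 19), (19, 47, -6), (-6, 49, 11), (11, 39, -26), (-26, 13, 24), (24, 35, -15), (-15, 25, 34), (34, 43, -6), (-6, 41, 41), … (28 more)
cycles coincide ⇒ equivalent

yes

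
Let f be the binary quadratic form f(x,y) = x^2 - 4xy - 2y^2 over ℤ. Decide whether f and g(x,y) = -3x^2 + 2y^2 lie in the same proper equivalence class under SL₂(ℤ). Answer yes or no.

D₁ = 24, D₂ = 24
river cycle of f (length 2): (-2, 4, 1), (1, 4, -2)
river cycle of g (length 2): (2, 4, -1), (-1, 4, 2)
cycles differ ⇒ inequivalent

no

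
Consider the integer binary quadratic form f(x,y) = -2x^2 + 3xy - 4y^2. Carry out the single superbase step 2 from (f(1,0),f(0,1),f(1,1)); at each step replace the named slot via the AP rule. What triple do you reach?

start (-2,-4,-3) = (f(1,0),f(0,1),f(1,1))
replace slot 2: 2·((-2)+(-3)) − (-4) = -6 → (-2,-6,-3)

-2,-6,-3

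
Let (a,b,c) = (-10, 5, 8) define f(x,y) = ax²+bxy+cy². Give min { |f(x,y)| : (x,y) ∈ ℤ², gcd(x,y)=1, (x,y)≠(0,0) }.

river: ρ → (8,11,-7)
river: ρ → (-7,17,2)
river: ρ → (2,15,-15)
river: ρ → (-15,15,2)
river: ρ → (2,17,-7)
river: ρ → (-7,11,8)
river: ρ → (8,5,-10)
river: ρ → (-10,15,3)
river: ρ → (3,15,-10)
river: ρ → (-10,5,8)
closes: descent 0, river 10
min |a| on river = 2

2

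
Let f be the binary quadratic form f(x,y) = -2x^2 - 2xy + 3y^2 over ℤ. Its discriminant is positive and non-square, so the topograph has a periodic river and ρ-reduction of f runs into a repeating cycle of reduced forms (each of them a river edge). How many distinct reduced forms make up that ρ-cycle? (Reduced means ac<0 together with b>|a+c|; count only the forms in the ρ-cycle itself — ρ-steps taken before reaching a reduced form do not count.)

D = 28, ⌊√D⌋ = 5
descent: ρ → (3,2,-2)  [lands on river]
river: ρ → (-2,2,3)
river: ρ → (3,4,-1)
river: ρ → (-1,4,3)
ρ-cycle length = 4 (tail of 1 descent step not counted)

4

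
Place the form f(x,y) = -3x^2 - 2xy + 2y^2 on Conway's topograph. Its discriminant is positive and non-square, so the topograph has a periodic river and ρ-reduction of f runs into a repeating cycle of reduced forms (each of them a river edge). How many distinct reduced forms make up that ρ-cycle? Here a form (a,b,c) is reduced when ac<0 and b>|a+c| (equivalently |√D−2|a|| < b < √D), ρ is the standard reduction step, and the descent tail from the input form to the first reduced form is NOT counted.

D = 28, ⌊√D⌋ = 5
descent: ρ → (2,2,-3)  [lands on river]
river: ρ → (-3,4,1)
river: ρ → (1,4,-3)
river: ρ → (-3,2,2)
ρ-cycle length = 4 (tail of 1 descent step not counted)

4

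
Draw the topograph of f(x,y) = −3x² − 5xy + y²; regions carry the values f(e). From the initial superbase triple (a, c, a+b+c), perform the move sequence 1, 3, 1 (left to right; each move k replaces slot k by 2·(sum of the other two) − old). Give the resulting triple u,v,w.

start (-3,1,-7) = (f(1,0),f(0,1),f(1,1))
replace slot 1: 2·(1+(-7)) − (-3) = -9 → (-9,1,-7)
replace slot 3: 2·((-9)+1) − (-7) = -9 → (-9,1,-9)
replace slot 1: 2·(1+(-9)) − (-9) = -7 → (-7,1,-9)

-7,1,-9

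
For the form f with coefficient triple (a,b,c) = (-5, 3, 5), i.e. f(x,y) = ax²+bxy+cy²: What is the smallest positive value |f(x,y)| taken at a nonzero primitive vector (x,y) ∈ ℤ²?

river: ρ → (5,7,-3)
river: ρ → (-3,5,7)
river: ρ → (7,9,-1)
river: ρ → (-1,9,7)
river: ρ → (7,5,-3)
river: ρ → (-3,7,5)
river: ρ → (5,3,-5)
river: ρ → (-5,7,3)
river: ρ → (3,5,-7)
river: ρ → (-7,9,1)
river: ρ → (1,9,-7)
river: ρ → (-7,5,3)
river: ρ → (3,7,-5)
river: ρ → (-5,3,5)
closes: descent 0, river 14
min |a| on river = 1

1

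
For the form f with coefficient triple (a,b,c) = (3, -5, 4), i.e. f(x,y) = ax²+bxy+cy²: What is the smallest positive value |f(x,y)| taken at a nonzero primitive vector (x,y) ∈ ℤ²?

translate: b→1 (≡-5 mod 6), so (3,-5,4)→(3,1,2)
flip: (3,1,2)→(2,-1,3)
reduced (well bottom): (2,-1,3) with a≤c, −a<b≤a
well minimum = a = 2

2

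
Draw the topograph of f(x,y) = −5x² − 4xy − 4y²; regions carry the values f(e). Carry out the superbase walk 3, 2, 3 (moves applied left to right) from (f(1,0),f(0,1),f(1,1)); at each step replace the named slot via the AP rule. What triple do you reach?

start (-5,-4,-13) = (f(1,0),f(0,1),f(1,1))
replace slot 3: 2·((-5)+(-4)) − (-13) = -5 → (-5,-4,-5)
replace slot 2: 2·((-5)+(-5)) − (-4) = -16 → (-5,-16,-5)
replace slot 3: 2·((-5)+(-16)) − (-5) = -37 → (-5,-16,-37)

-5,-16,-37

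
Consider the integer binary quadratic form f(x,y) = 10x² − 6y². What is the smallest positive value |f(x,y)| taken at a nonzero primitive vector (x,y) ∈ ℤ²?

descent: ρ → (-6,12,4)  [lands on river]
river: ρ → (4,12,-6)
closes: descent 1, river 2
min |a| on river = 4

4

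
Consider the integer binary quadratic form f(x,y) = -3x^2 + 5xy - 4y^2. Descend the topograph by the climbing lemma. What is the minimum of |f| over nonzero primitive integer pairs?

translate: b→1 (≡-5 mod 6), so (3,-5,4)→(3,1,2)
flip: (3,1,2)→(2,-1,3)
reduced (well bottom): (2,-1,3) with a≤c, −a<b≤a
well minimum |f| = |-2| = 2 (negative-definite)

2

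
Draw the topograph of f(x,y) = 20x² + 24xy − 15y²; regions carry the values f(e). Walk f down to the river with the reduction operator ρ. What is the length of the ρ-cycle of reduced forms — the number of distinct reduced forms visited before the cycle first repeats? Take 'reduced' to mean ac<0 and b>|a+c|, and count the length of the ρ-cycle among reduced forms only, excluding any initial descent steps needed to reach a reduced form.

D = 1776, ⌊√D⌋ = 42
river: ρ → (-15,36,8)
river: ρ → (8,28,-31)
river: ρ → (-31,34,5)
river: ρ → (5,36,-24)
river: ρ → (-24,12,17)
river: ρ → (17,22,-19)
river: ρ → (-19,16,20)
river: ρ → (20,24,-15)
ρ-cycle length = 8 (tail of 0 descent steps not counted)

8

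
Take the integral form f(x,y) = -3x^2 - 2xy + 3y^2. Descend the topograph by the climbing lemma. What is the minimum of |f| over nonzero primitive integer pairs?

descent: ρ → (3,2,-3)  [lands on river]
river: ρ → (-3,4,2)
river: ρ → (2,4,-3)
river: ρ → (-3,2,3)
river: ρ → (3,4,-2)
river: ρ → (-2,4,3)
closes: descent 1, river 6
min |a| on river = 2

2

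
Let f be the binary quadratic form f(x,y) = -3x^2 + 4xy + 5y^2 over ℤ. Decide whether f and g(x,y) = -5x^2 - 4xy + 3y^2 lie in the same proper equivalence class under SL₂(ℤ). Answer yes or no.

D₁ = 76, D₂ = 76
river cycle of f (length 6): (5, 6, -2), (-2, 6, 5), (5, 4, -3), (-3, 8, 1), (1, 8, -3), (-3, 4, 5)
river cycle of g (length 6): (3, 4, -5), (-5, 6, 2), (2, 6, -5), (-5, 4, 3), (3, 8, -1), (-1, 8, 3)
cycles differ ⇒ inequivalent

no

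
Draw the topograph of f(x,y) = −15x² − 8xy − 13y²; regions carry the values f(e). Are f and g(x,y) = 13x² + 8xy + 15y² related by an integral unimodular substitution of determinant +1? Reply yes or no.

D₁ = -716, D₂ = -716
f is negative-definite; reduce −f:
−f: flip: (15,8,13)→(13,-8,15)
−f: reduced (well bottom): (13,-8,15) with a≤c, −a<b≤a
flip sign back: reduced form of f is (-13,8,-15)
g: reduced (well bottom): (13,8,15) with a≤c, −a<b≤a
reduced forms (-13, 8, -15) vs (13, 8, 15) ⇒ inequivalent

no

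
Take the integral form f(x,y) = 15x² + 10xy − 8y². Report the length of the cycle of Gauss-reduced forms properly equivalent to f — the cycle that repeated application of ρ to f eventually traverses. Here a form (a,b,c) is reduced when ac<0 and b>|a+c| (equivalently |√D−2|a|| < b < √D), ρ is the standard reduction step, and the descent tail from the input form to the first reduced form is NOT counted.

D = 580, ⌊√D⌋ = 24
river: ρ → (-8,22,3)
river: ρ → (3,20,-15)
river: ρ → (-15,10,8)
river: ρ → (8,22,-3)
river: ρ → (-3,20,15)
river: ρ → (15,10,-8)
ρ-cycle length = 6 (tail of 0 descent steps not counted)

6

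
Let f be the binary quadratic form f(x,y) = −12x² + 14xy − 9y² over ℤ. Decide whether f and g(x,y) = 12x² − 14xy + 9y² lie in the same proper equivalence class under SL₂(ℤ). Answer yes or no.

D₁ = -236, D₂ = -236
f is negative-definite; reduce −f:
−f: translate: b→10 (≡-14 mod 24), so (12,-14,9)→(12,10,7)
−f: flip: (12,10,7)→(7,-10,12)
−f: translate: b→4 (≡-10 mod 14), so (7,-10,12)→(7,4,9)
−f: reduced (well bottom): (7,4,9) with a≤c, −a<b≤a
flip sign back: reduced form of f is (-7,-4,-9)
g: translate: b→10 (≡-14 mod 24), so (12,-14,9)→(12,10,7)
g: flip: (12,10,7)→(7,-10,12)
g: translate: b→4 (≡-10 mod 14), so (7,-10,12)→(7,4,9)
g: reduced (well bottom): (7,4,9) with a≤c, −a<b≤a
reduced forms (-7, -4, -9) vs (7, 4, 9) ⇒ inequivalent

no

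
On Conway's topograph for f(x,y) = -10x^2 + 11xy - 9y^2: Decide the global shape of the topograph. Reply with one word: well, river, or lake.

D = b²−4ac = 11² − 4·(-10)·(-9) = -239
D < 0 ⇒ definite ⇒ every region one sign ⇒ single well

well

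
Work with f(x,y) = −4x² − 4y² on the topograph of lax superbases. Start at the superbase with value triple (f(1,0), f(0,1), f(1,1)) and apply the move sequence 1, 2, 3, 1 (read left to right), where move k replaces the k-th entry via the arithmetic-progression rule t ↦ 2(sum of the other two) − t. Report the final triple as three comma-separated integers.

start (-4,-4,-8) = (f(1,0),f(0,1),f(1,1))
replace slot 1: 2·((-4)+(-8)) − (-4) = -20 → (-20,-4,-8)
replace slot 2: 2·((-20)+(-8)) − (-4) = -52 → (-20,-52,-8)
replace slot 3: 2·((-20)+(-52)) − (-8) = -136 → (-20,-52,-136)
replace slot 1: 2·((-52)+(-136)) − (-20) = -356 → (-356,-52,-136)

-356,-52,-136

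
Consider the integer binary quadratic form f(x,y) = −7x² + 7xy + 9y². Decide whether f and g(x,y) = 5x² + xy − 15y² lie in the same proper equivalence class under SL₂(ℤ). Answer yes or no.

D₁ = 301, D₂ = 301
river cycle of f (length 10): (9, 11, -5), (-5, 9, 11), (11, 13, -3), (-3, 17, 1), (1, 17, -3), (-3, 13, 11), (11, 9, -5), (-5, 11, 9), (9, 7, -7), (-7, 7, 9)
river cycle of g (length 10): (5, 11, -9), (-9, 7, 7), (7, 7, -9), (-9, 11, 5), (5, 9, -11), (-11, 13, 3), (3, 17, -1), (-1, 17, 3), (3, 13, -11), (-11, 9, 5)
cycles differ ⇒ inequivalent

no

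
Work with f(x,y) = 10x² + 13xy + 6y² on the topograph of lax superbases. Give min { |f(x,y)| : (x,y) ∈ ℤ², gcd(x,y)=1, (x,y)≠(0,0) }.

translate: b→-7 (≡13 mod 20), so (10,13,6)→(10,-7,3)
flip: (10,-7,3)→(3,7,10)
translate: b→1 (≡7 mod 6), so (3,7,10)→(3,1,6)
reduced (well bottom): (3,1,6) with a≤c, −a<b≤a
well minimum = a = 3

3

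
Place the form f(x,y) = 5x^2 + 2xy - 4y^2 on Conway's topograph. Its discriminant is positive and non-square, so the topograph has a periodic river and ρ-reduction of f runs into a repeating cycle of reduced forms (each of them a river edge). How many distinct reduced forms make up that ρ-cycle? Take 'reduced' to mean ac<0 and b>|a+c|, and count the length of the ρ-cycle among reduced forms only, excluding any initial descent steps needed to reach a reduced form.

D = 84, ⌊√D⌋ = 9
river: ρ → (-4,6,3)
river: ρ → (3,6,-4)
river: ρ → (-4,2,5)
river: ρ → (5,8,-1)
river: ρ → (-1,8,5)
river: ρ → (5,2,-4)
ρ-cycle length = 6 (tail of 0 descent steps not counted)

6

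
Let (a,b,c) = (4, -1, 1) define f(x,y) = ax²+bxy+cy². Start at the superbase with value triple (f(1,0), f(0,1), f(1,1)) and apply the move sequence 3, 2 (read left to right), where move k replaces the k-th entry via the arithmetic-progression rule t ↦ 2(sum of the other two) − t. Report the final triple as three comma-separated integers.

start (4,1,4) = (f(1,0),f(0,1),f(1,1))
replace slot 3: 2·(4+1) − 4 = 6 → (4,1,6)
replace slot 2: 2·(4+6) − 1 = 19 → (4,19,6)

4,19,6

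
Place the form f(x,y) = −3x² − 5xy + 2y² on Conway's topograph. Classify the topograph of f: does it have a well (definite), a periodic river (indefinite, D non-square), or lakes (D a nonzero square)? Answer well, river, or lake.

D = b²−4ac = (-5)² − 4·(-3)·2 = 49
D = 7² is a perfect square ⇒ form factors over ℤ ⇒ lakes

lake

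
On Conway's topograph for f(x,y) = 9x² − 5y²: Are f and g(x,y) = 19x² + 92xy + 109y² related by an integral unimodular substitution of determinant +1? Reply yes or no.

D₁ = 180, D₂ = 180
river cycle of f (length 6): (-5, 10, 4), (4, 6, -9), (-9, 12, 1), (1, 12, -9), (-9, 6, 4), (4, 10, -5)
river cycle of g (length 6): (1, 12, -9), (-9, 6, 4), (4, 10, -5), (-5, 10, 4), (4, 6, -9), (-9, 12, 1)
cycles coincide ⇒ equivalent

yes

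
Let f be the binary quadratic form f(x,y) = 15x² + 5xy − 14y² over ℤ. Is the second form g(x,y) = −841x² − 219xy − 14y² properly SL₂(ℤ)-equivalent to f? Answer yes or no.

D₁ = 865, D₂ = 865
river cycle of f (length 42): (-14, 23, 6), (6, 25, -10), (-10, 15, 16), (16, 17, -9), (-9, 19, 14), (14, 9, -14), (-14, 19, 9), (9, 17, -16), (-16, 15, 10), (10, 25, -6), … (32 more)
river cycle of g (length 42): (-14, 23, 6), (6, 25, -10), (-10, 15, 16), (16, 17, -9), (-9, 19, 14), (14, 9, -14), (-14, 19, 9), (9, 17, -16), (-16, 15, 10), (10, 25, -6), … (32 more)
cycles coincide ⇒ equivalent

yes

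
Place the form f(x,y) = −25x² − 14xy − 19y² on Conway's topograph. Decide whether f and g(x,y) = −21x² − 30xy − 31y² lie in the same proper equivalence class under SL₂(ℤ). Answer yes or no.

D₁ = -1704, D₂ = -1704
f is negative-definite; reduce −f:
−f: flip: (25,14,19)→(19,-14,25)
−f: reduced (well bottom): (19,-14,25) with a≤c, −a<b≤a
flip sign back: reduced form of f is (-19,14,-25)
g is negative-definite; reduce −g:
−g: translate: b→-12 (≡30 mod 42), so (21,30,31)→(21,-12,22)
−g: reduced (well bottom): (21,-12,22) with a≤c, −a<b≤a
flip sign back: reduced form of g is (-21,12,-22)
reduced forms (-19, 14, -25) vs (-21, 12, -22) ⇒ inequivalent

no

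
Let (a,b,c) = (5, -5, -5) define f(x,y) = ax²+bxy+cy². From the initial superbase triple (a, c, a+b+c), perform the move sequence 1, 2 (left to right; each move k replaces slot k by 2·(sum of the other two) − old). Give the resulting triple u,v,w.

start (5,-5,-5) = (f(1,0),f(0,1),f(1,1))
replace slot 1: 2·((-5)+(-5)) − 5 = -25 → (-25,-5,-5)
replace slot 2: 2·((-25)+(-5)) − (-5) = -55 → (-25,-55,-5)

-25,-55,-5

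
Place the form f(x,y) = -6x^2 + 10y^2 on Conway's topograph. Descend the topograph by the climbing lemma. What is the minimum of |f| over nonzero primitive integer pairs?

descent: ρ → (10,0,-6)
descent: ρ → (-6,12,4)  [lands on river]
river: ρ → (4,12,-6)
closes: descent 2, river 2
min |a| on river = 4

4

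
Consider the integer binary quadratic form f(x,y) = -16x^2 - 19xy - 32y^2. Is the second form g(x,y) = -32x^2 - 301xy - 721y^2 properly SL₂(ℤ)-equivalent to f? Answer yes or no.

D₁ = -1687, D₂ = -1687
f is negative-definite; reduce −f:
−f: translate: b→-13 (≡19 mod 32), so (16,19,32)→(16,-13,29)
−f: reduced (well bottom): (16,-13,29) with a≤c, −a<b≤a
flip sign back: reduced form of f is (-16,13,-29)
g is negative-definite; reduce −g:
−g: translate: b→-19 (≡301 mod 64), so (32,301,721)→(32,-19,16)
−g: flip: (32,-19,16)→(16,19,32)
−g: translate: b→-13 (≡19 mod 32), so (16,19,32)→(16,-13,29)
−g: reduced (well bottom): (16,-13,29) with a≤c, −a<b≤a
flip sign back: reduced form of g is (-16,13,-29)
reduced forms (-16, 13, -29) vs (-16, 13, -29) ⇒ equivalent

yes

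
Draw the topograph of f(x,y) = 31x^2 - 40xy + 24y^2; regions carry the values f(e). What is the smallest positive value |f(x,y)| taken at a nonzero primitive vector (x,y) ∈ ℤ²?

translate: b→22 (≡-40 mod 62), so (31,-40,24)→(31,22,15)
flip: (31,22,15)→(15,-22,31)
translate: b→8 (≡-22 mod 30), so (15,-22,31)→(15,8,24)
reduced (well bottom): (15,8,24) with a≤c, −a<b≤a
well minimum = a = 15

15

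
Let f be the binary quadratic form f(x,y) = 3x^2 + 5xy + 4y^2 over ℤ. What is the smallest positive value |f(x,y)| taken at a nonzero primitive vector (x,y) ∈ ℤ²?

translate: b→-1 (≡5 mod 6), so (3,5,4)→(3,-1,2)
flip: (3,-1,2)→(2,1,3)
reduced (well bottom): (2,1,3) with a≤c, −a<b≤a
well minimum = a = 2

2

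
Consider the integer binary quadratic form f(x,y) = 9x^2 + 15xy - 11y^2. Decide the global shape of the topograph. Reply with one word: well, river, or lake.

D = b²−4ac = 15² − 4·9·(-11) = 621
D > 0 non-square ⇒ indefinite ⇒ periodic river

river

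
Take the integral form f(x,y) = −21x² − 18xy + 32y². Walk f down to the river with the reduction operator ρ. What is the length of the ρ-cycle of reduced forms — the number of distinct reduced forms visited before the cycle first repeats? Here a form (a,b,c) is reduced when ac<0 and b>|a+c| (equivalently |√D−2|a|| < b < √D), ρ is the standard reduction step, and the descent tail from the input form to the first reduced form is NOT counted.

D = 3012, ⌊√D⌋ = 54
descent: ρ → (32,18,-21)  [lands on river]
river: ρ → (-21,24,29)
river: ρ → (29,34,-16)
river: ρ → (-16,30,33)
river: ρ → (33,36,-13)
river: ρ → (-13,42,24)
river: ρ → (24,54,-1)
river: ρ → (-1,54,24)
river: ρ → (24,42,-13)
river: ρ → (-13,36,33)
river: ρ → (33,30,-16)
river: ρ → (-16,34,29)
river: ρ → (29,24,-21)
river: ρ → (-21,18,32)
river: ρ → (32,46,-7)
river: ρ → (-7,52,11)
river: ρ → (11,36,-39)
river: ρ → (-39,42,8)
river: ρ → (8,54,-3)
river: ρ → (-3,54,8)
river: ρ → (8,42,-39)
river: ρ → (-39,36,11)
river: ρ → (11,52,-7)
river: ρ → (-7,46,32)
ρ-cycle length = 24 (tail of 1 descent step not counted)

24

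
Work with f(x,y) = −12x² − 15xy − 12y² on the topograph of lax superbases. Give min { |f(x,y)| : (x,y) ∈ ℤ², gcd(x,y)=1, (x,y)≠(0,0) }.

translate: b→-9 (≡15 mod 24), so (12,15,12)→(12,-9,9)
flip: (12,-9,9)→(9,9,12)
reduced (well bottom): (9,9,12) with a≤c, −a<b≤a
well minimum |f| = |-9| = 9 (negative-definite)

9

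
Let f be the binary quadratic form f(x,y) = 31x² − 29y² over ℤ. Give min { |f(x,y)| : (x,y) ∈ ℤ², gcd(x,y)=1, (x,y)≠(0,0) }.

descent: ρ → (-29,58,2)  [lands on river]
river: ρ → (2,58,-29)
closes: descent 1, river 2
min |a| on river = 2

2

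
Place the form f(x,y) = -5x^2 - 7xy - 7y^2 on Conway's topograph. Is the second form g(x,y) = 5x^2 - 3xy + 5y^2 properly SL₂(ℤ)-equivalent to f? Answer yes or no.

D₁ = -91, D₂ = -91
f is negative-definite; reduce −f:
−f: translate: b→-3 (≡7 mod 10), so (5,7,7)→(5,-3,5)
−f: flip: (5,-3,5)→(5,3,5)
−f: reduced (well bottom): (5,3,5) with a≤c, −a<b≤a
flip sign back: reduced form of f is (-5,-3,-5)
g: flip: (5,-3,5)→(5,3,5)
g: reduced (well bottom): (5,3,5) with a≤c, −a<b≤a
reduced forms (-5, -3, -5) vs (5, 3, 5) ⇒ inequivalent

no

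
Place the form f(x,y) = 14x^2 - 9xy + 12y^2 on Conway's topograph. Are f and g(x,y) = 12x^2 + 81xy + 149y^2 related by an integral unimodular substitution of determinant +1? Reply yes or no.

D₁ = -591, D₂ = -591
f: flip: (14,-9,12)→(12,9,14)
f: reduced (well bottom): (12,9,14) with a≤c, −a<b≤a
g: translate: b→9 (≡81 mod 24), so (12,81,149)→(12,9,14)
g: reduced (well bottom): (12,9,14) with a≤c, −a<b≤a
reduced forms (12, 9, 14) vs (12, 9, 14) ⇒ equivalent

yes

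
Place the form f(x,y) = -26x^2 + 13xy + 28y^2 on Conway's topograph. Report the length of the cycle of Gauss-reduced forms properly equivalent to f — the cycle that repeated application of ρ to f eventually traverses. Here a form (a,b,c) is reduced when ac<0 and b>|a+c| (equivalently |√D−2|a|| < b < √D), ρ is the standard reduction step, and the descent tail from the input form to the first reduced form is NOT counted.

D = 3081, ⌊√D⌋ = 55
river: ρ → (28,43,-11)
river: ρ → (-11,45,24)
river: ρ → (24,51,-5)
river: ρ → (-5,49,34)
river: ρ → (34,19,-20)
river: ρ → (-20,21,33)
river: ρ → (33,45,-8)
river: ρ → (-8,51,15)
river: ρ → (15,39,-26)
river: ρ → (-26,13,28)
ρ-cycle length = 10 (tail of 0 descent steps not counted)

10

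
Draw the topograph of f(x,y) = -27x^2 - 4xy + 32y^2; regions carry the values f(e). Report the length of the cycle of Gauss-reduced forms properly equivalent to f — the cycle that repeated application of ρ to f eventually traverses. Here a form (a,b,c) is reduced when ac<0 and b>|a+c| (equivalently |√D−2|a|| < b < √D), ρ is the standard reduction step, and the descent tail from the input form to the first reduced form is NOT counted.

D = 3472, ⌊√D⌋ = 58
descent: ρ → (32,4,-27)
descent: ρ → (-27,50,9)  [lands on river]
river: ρ → (9,58,-3)
river: ρ → (-3,56,28)
river: ρ → (28,56,-3)
river: ρ → (-3,58,9)
river: ρ → (9,50,-27)
river: ρ → (-27,58,1)
river: ρ → (1,58,-27)
ρ-cycle length = 8 (tail of 2 descent steps not counted)

8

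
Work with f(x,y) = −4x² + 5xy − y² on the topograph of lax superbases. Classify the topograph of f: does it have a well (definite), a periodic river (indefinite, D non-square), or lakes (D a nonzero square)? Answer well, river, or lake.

D = b²−4ac = 5² − 4·(-4)·(-1) = 9
D = 3² is a perfect square ⇒ form factors over ℤ ⇒ lakes

lake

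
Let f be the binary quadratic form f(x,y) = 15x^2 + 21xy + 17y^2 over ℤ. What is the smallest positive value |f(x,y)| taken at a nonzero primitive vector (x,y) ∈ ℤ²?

translate: b→-9 (≡21 mod 30), so (15,21,17)→(15,-9,11)
flip: (15,-9,11)→(11,9,15)
reduced (well bottom): (11,9,15) with a≤c, −a<b≤a
well minimum = a = 11

11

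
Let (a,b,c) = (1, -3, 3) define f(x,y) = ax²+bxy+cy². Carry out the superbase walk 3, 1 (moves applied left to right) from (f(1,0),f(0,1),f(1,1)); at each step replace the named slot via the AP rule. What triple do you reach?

start (1,3,1) = (f(1,0),f(0,1),f(1,1))
replace slot 3: 2·(1+3) − 1 = 7 → (1,3,7)
replace slot 1: 2·(3+7) − 1 = 19 → (19,3,7)

19,3,7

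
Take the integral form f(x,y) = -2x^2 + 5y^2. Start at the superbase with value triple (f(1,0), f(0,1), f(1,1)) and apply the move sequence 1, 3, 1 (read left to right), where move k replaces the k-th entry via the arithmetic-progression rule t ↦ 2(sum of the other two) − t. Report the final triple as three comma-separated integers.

start (-2,5,3) = (f(1,0),f(0,1),f(1,1))
replace slot 1: 2·(5+3) − (-2) = 18 → (18,5,3)
replace slot 3: 2·(18+5) − 3 = 43 → (18,5,43)
replace slot 1: 2·(5+43) − 18 = 78 → (78,5,43)

78,5,43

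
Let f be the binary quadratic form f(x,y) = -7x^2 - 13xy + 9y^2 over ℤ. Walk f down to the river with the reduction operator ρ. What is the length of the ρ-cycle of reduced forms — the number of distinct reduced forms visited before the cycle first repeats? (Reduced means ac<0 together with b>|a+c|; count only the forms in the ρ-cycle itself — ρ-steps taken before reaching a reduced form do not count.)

D = 421, ⌊√D⌋ = 20
descent: ρ → (9,13,-7)  [lands on river]
river: ρ → (-7,15,7)
river: ρ → (7,13,-9)
river: ρ → (-9,5,11)
river: ρ → (11,17,-3)
river: ρ → (-3,19,5)
river: ρ → (5,11,-15)
river: ρ → (-15,19,1)
river: ρ → (1,19,-15)
river: ρ → (-15,11,5)
river: ρ → (5,19,-3)
river: ρ → (-3,17,11)
river: ρ → (11,5,-9)
river: ρ → (-9,13,7)
river: ρ → (7,15,-7)
river: ρ → (-7,13,9)
river: ρ → (9,5,-11)
river: ρ → (-11,17,3)
river: ρ → (3,19,-5)
river: ρ → (-5,11,15)
river: ρ → (15,19,-1)
river: ρ → (-1,19,15)
river: ρ → (15,11,-5)
river: ρ → (-5,19,3)
river: ρ → (3,17,-11)
river: ρ → (-11,5,9)
ρ-cycle length = 26 (tail of 1 descent step not counted)

26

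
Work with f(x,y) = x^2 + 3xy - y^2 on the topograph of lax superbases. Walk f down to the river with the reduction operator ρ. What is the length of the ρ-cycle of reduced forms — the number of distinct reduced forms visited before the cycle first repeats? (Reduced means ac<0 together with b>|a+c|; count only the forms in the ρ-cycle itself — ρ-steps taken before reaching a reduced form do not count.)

D = 13, ⌊√D⌋ = 3
river: ρ → (-1,3,1)
river: ρ → (1,3,-1)
ρ-cycle length = 2 (tail of 0 descent steps not counted)

2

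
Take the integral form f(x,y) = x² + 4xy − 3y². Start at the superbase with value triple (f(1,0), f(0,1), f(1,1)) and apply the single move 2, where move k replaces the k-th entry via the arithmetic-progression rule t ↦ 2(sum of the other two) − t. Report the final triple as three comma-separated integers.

start (1,-3,2) = (f(1,0),f(0,1),f(1,1))
replace slot 2: 2·(1+2) − (-3) = 9 → (1,9,2)

1,9,2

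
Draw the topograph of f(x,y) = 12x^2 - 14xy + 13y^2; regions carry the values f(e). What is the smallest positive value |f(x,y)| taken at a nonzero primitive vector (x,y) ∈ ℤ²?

translate: b→10 (≡-14 mod 24), so (12,-14,13)→(12,10,11)
flip: (12,10,11)→(11,-10,12)
reduced (well bottom): (11,-10,12) with a≤c, −a<b≤a
well minimum = a = 11

11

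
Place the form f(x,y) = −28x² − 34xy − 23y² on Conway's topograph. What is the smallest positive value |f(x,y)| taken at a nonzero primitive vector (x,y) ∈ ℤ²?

translate: b→-22 (≡34 mod 56), so (28,34,23)→(28,-22,17)
flip: (28,-22,17)→(17,22,28)
translate: b→-12 (≡22 mod 34), so (17,22,28)→(17,-12,23)
reduced (well bottom): (17,-12,23) with a≤c, −a<b≤a
well minimum |f| = |-17| = 17 (negative-definite)

17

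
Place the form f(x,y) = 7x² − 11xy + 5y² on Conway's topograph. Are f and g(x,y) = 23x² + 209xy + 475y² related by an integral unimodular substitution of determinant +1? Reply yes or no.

D₁ = -19, D₂ = -19
f: translate: b→3 (≡-11 mod 14), so (7,-11,5)→(7,3,1)
f: flip: (7,3,1)→(1,-3,7)
f: translate: b→1 (≡-3 mod 2), so (1,-3,7)→(1,1,5)
f: reduced (well bottom): (1,1,5) with a≤c, −a<b≤a
g: translate: b→-21 (≡209 mod 46), so (23,209,475)→(23,-21,5)
g: flip: (23,-21,5)→(5,21,23)
g: translate: b→1 (≡21 mod 10), so (5,21,23)→(5,1,1)
g: flip: (5,1,1)→(1,-1,5)
g: translate: b→1 (≡-1 mod 2), so (1,-1,5)→(1,1,5)
g: reduced (well bottom): (1,1,5) with a≤c, −a<b≤a
reduced forms (1, 1, 5) vs (1, 1, 5) ⇒ equivalent

yes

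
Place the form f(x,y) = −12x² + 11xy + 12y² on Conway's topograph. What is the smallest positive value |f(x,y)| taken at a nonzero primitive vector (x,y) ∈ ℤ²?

river: ρ → (12,13,-11)
river: ρ → (-11,9,14)
river: ρ → (14,19,-6)
river: ρ → (-6,17,17)
river: ρ → (17,17,-6)
river: ρ → (-6,19,14)
river: ρ → (14,9,-11)
river: ρ → (-11,13,12)
river: ρ → (12,11,-12)
river: ρ → (-12,13,11)
river: ρ → (11,9,-14)
river: ρ → (-14,19,6)
river: ρ → (6,17,-17)
river: ρ → (-17,17,6)
river: ρ → (6,19,-14)
river: ρ → (-14,9,11)
river: ρ → (11,13,-12)
river: ρ → (-12,11,12)
closes: descent 0, river 18
min |a| on river = 6

6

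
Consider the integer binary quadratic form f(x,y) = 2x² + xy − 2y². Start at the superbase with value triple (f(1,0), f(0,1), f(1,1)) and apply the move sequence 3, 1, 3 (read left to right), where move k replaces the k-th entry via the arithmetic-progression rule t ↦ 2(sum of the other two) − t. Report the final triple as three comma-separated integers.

start (2,-2,1) = (f(1,0),f(0,1),f(1,1))
replace slot 3: 2·(2+(-2)) − 1 = -1 → (2,-2,-1)
replace slot 1: 2·((-2)+(-1)) − 2 = -8 → (-8,-2,-1)
replace slot 3: 2·((-8)+(-2)) − (-1) = -19 → (-8,-2,-19)

-8,-2,-19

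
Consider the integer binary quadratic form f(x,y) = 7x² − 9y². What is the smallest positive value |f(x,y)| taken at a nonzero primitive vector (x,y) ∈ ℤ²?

descent: ρ → (-9,0,7)
descent: ρ → (7,14,-2)  [lands on river]
river: ρ → (-2,14,7)
closes: descent 2, river 2
min |a| on river = 2

2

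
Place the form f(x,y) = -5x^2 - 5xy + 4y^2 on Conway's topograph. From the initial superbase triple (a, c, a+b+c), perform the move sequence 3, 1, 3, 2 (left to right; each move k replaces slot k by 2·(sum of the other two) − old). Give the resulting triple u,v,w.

start (-5,4,-6) = (f(1,0),f(0,1),f(1,1))
replace slot 3: 2·((-5)+4) − (-6) = 4 → (-5,4,4)
replace slot 1: 2·(4+4) − (-5) = 21 → (21,4,4)
replace slot 3: 2·(21+4) − 4 = 46 → (21,4,46)
replace slot 2: 2·(21+46) − 4 = 130 → (21,130,46)

21,130,46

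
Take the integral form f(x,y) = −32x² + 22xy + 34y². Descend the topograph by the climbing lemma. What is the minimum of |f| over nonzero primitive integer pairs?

river: ρ → (34,46,-20)
river: ρ → (-20,34,46)
river: ρ → (46,58,-8)
river: ρ → (-8,54,60)
river: ρ → (60,66,-2)
river: ρ → (-2,66,60)
river: ρ → (60,54,-8)
river: ρ → (-8,58,46)
river: ρ → (46,34,-20)
river: ρ → (-20,46,34)
river: ρ → (34,22,-32)
river: ρ → (-32,42,24)
river: ρ → (24,54,-20)
river: ρ → (-20,66,6)
river: ρ → (6,66,-20)
river: ρ → (-20,54,24)
river: ρ → (24,42,-32)
river: ρ → (-32,22,34)
closes: descent 0, river 18
min |a| on river = 2

2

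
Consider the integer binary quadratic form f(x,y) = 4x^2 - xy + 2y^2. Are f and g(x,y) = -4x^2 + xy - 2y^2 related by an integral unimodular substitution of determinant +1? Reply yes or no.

D₁ = -31, D₂ = -31
f: flip: (4,-1,2)→(2,1,4)
f: reduced (well bottom): (2,1,4) with a≤c, −a<b≤a
g is negative-definite; reduce −g:
−g: flip: (4,-1,2)→(2,1,4)
−g: reduced (well bottom): (2,1,4) with a≤c, −a<b≤a
flip sign back: reduced form of g is (-2,-1,-4)
reduced forms (2, 1, 4) vs (-2, -1, -4) ⇒ inequivalent

no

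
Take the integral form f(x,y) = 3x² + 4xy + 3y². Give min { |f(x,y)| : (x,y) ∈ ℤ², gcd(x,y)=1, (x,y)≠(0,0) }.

translate: b→-2 (≡4 mod 6), so (3,4,3)→(3,-2,2)
flip: (3,-2,2)→(2,2,3)
reduced (well bottom): (2,2,3) with a≤c, −a<b≤a
well minimum = a = 2

2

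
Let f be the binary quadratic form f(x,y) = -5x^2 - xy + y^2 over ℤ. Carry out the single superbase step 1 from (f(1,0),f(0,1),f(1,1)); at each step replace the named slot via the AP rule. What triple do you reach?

start (-5,1,-5) = (f(1,0),f(0,1),f(1,1))
replace slot 1: 2·(1+(-5)) − (-5) = -3 → (-3,1,-5)

-3,1,-5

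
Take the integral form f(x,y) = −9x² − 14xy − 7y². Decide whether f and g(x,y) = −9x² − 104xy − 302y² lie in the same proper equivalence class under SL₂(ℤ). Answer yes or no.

D₁ = -56, D₂ = -56
f is negative-definite; reduce −f:
−f: translate: b→-4 (≡14 mod 18), so (9,14,7)→(9,-4,2)
−f: flip: (9,-4,2)→(2,4,9)
−f: translate: b→0 (≡4 mod 4), so (2,4,9)→(2,0,7)
−f: reduced (well bottom): (2,0,7) with a≤c, −a<b≤a
flip sign back: reduced form of f is (-2,0,-7)
g is negative-definite; reduce −g:
−g: translate: b→-4 (≡104 mod 18), so (9,104,302)→(9,-4,2)
−g: flip: (9,-4,2)→(2,4,9)
−g: translate: b→0 (≡4 mod 4), so (2,4,9)→(2,0,7)
−g: reduced (well bottom): (2,0,7) with a≤c, −a<b≤a
flip sign back: reduced form of g is (-2,0,-7)
reduced forms (-2, 0, -7) vs (-2, 0, -7) ⇒ equivalent

yes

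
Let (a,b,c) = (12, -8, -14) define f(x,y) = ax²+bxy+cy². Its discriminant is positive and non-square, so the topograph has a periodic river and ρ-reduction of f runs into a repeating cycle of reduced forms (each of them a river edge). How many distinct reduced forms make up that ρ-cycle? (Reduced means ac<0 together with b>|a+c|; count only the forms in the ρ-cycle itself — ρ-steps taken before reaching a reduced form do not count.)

D = 736, ⌊√D⌋ = 27
descent: ρ → (-14,8,12)  [lands on river]
river: ρ → (12,16,-10)
river: ρ → (-10,24,4)
river: ρ → (4,24,-10)
river: ρ → (-10,16,12)
river: ρ → (12,8,-14)
river: ρ → (-14,20,6)
river: ρ → (6,16,-20)
river: ρ → (-20,24,2)
river: ρ → (2,24,-20)
river: ρ → (-20,16,6)
river: ρ → (6,20,-14)
ρ-cycle length = 12 (tail of 1 descent step not counted)

12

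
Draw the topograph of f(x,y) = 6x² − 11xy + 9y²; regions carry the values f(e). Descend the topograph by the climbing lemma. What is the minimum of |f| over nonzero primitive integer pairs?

translate: b→1 (≡-11 mod 12), so (6,-11,9)→(6,1,4)
flip: (6,1,4)→(4,-1,6)
reduced (well bottom): (4,-1,6) with a≤c, −a<b≤a
well minimum = a = 4

4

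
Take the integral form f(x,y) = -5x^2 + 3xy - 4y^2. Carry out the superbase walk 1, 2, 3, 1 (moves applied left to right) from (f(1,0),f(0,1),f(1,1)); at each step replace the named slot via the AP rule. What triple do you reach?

start (-5,-4,-6) = (f(1,0),f(0,1),f(1,1))
replace slot 1: 2·((-4)+(-6)) − (-5) = -15 → (-15,-4,-6)
replace slot 2: 2·((-15)+(-6)) − (-4) = -38 → (-15,-38,-6)
replace slot 3: 2·((-15)+(-38)) − (-6) = -100 → (-15,-38,-100)
replace slot 1: 2·((-38)+(-100)) − (-15) = -261 → (-261,-38,-100)

-261,-38,-100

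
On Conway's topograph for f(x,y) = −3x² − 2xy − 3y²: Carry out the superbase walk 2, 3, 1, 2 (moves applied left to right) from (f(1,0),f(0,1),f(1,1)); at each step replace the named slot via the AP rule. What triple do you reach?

start (-3,-3,-8) = (f(1,0),f(0,1),f(1,1))
replace slot 2: 2·((-3)+(-8)) − (-3) = -19 → (-3,-19,-8)
replace slot 3: 2·((-3)+(-19)) − (-8) = -36 → (-3,-19,-36)
replace slot 1: 2·((-19)+(-36)) − (-3) = -107 → (-107,-19,-36)
replace slot 2: 2·((-107)+(-36)) − (-19) = -267 → (-107,-267,-36)

-107,-267,-36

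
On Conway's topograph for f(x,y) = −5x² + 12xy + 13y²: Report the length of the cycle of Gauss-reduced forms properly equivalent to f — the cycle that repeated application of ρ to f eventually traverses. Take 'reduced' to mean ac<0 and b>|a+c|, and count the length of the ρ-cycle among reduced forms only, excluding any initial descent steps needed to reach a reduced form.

D = 404, ⌊√D⌋ = 20
river: ρ → (13,14,-4)
river: ρ → (-4,18,5)
river: ρ → (5,12,-13)
river: ρ → (-13,14,4)
river: ρ → (4,18,-5)
river: ρ → (-5,12,13)
ρ-cycle length = 6 (tail of 0 descent steps not counted)

6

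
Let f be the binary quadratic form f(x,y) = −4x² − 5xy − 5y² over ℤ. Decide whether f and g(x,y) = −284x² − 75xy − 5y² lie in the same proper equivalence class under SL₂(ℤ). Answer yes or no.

D₁ = -55, D₂ = -55
f is negative-definite; reduce −f:
−f: translate: b→-3 (≡5 mod 8), so (4,5,5)→(4,-3,4)
−f: flip: (4,-3,4)→(4,3,4)
−f: reduced (well bottom): (4,3,4) with a≤c, −a<b≤a
flip sign back: reduced form of f is (-4,-3,-4)
g is negative-definite; reduce −g:
−g: flip: (284,75,5)→(5,-75,284)
−g: translate: b→5 (≡-75 mod 10), so (5,-75,284)→(5,5,4)
−g: flip: (5,5,4)→(4,-5,5)
−g: translate: b→3 (≡-5 mod 8), so (4,-5,5)→(4,3,4)
−g: reduced (well bottom): (4,3,4) with a≤c, −a<b≤a
flip sign back: reduced form of g is (-4,-3,-4)
reduced forms (-4, -3, -4) vs (-4, -3, -4) ⇒ equivalent

yes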